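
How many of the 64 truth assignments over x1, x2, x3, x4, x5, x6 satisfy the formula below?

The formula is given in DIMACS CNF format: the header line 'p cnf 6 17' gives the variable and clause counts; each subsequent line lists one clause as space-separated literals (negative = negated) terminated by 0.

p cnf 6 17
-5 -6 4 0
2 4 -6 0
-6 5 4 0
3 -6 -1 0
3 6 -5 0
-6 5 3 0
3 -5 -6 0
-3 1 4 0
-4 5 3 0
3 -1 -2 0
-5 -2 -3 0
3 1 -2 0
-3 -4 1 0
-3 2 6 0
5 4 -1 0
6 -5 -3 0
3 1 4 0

4

There are 2^6 = 64 truth assignments over (x1, x2, x3, x4, x5, x6).
Split on x6. With x6 = True, the clauses containing x6 are satisfied and ¬x6 drops from the rest; 3 of the 2^5 = 32 assignments to the other variables satisfy what remains.
With x6 = False, by the same count on the reduced clause set, 1 assignment works.
(One model: x1=T, x2=F, x3=T, x4=T, x5=F, x6=T.)
Total: 3 + 1 = 4.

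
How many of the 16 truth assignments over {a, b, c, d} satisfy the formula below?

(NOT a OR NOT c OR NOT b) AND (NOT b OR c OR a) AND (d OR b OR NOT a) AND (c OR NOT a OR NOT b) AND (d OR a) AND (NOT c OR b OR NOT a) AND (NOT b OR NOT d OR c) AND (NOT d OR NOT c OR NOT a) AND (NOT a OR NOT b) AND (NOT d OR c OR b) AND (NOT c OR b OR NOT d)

1

There are 2^4 = 16 truth assignments over (a, b, c, d).
Check each against the 11 clauses (columns in the order a, b, c, d):
  F F F F  ✗ fails (d OR a)
  F F F T  ✗ fails (NOT d OR c OR b)
  F F T F  ✗ fails (d OR a)
  F F T T  ✗ fails (NOT c OR b OR NOT d)
  F T F F  ✗ fails (NOT b OR c OR a)
  F T F T  ✗ fails (NOT b OR c OR a)
  F T T F  ✗ fails (d OR a)
  F T T T  ✓ satisfies all
  T F F F  ✗ fails (d OR b OR NOT a)
  T F F T  ✗ fails (NOT d OR c OR b)
  T F T F  ✗ fails (d OR b OR NOT a)
  T F T T  ✗ fails (NOT c OR b OR NOT a)
  T T F F  ✗ fails (c OR NOT a OR NOT b)
  T T F T  ✗ fails (c OR NOT a OR NOT b)
  T T T F  ✗ fails (NOT a OR NOT c OR NOT b)
  T T T T  ✗ fails (NOT a OR NOT c OR NOT b)
1 of the 16 rows is a model.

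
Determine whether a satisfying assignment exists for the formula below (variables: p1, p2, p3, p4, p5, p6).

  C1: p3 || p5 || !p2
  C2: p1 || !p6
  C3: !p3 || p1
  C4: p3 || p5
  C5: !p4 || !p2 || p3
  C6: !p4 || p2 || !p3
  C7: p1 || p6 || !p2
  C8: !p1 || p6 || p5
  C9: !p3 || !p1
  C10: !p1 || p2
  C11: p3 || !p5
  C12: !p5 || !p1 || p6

Try p1 = true.
From the singleton clause (!p3), p3 = false.
From the singleton clause (p5), p5 = true.
But (!p5) is also a unit clause — contradiction.
Backtrack on p1: now try p1 = false.
From the singleton clause (!p6), p6 = false.
From the singleton clause (!p3), p3 = false.
From the singleton clause (p5), p5 = true.
But (!p5) is also a unit clause — contradiction.
Both values of p1 lead to a conflict.
No assignment satisfies every clause.

No, unsatisfiable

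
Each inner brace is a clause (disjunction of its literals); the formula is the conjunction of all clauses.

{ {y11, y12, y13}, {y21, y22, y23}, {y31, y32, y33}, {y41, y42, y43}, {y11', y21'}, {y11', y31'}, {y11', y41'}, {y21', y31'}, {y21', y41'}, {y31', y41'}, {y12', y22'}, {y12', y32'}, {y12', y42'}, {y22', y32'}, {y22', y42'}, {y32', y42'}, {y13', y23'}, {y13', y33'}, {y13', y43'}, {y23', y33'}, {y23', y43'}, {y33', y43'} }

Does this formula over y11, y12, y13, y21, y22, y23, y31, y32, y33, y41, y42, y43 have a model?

Unsatisfiable

Suppose y11 = 0.
Suppose y12 = 1.
(y22') alone gives y22 = 0.
(y32') alone gives y32 = 0.
(y42') alone gives y42 = 0.
Suppose y21 = 1.
(y31') alone gives y31 = 0.
(y33) alone gives y33 = 1.
(y41') alone gives y41 = 0.
(y43) alone gives y43 = 1.
But (y43') is also a unit clause — contradiction.
Undo y21 and try y21 = 0.
(y23) alone gives y23 = 1.
(y13') alone gives y13 = 0.
(y33') alone gives y33 = 0.
(y31) alone gives y31 = 1.
(y41') alone gives y41 = 0.
(y43) alone gives y43 = 1.
But (y43') is also a unit clause — contradiction.
Neither y21 = 1 nor y21 = 0 works.
Undo y12 and try y12 = 0.
(y13) alone gives y13 = 1.
(y23') alone gives y23 = 0.
(y33') alone gives y33 = 0.
(y43') alone gives y43 = 0.
Suppose y21 = 1.
(y31') alone gives y31 = 0.
(y32) alone gives y32 = 1.
(y41') alone gives y41 = 0.
(y42) alone gives y42 = 1.
But (y42') is also a unit clause — contradiction.
Undo y21 and try y21 = 0.
(y22) alone gives y22 = 1.
(y32') alone gives y32 = 0.
(y31) alone gives y31 = 1.
(y41') alone gives y41 = 0.
(y42) alone gives y42 = 1.
But (y42') is also a unit clause — contradiction.
Neither y21 = 1 nor y21 = 0 works.
Neither y12 = 1 nor y12 = 0 works.
Undo y11 and try y11 = 1.
(y21') alone gives y21 = 0.
(y31') alone gives y31 = 0.
(y41') alone gives y41 = 0.
Suppose y22 = 1.
(y12') alone gives y12 = 0.
(y32') alone gives y32 = 0.
(y33) alone gives y33 = 1.
(y42') alone gives y42 = 0.
(y43) alone gives y43 = 1.
But (y43') is also a unit clause — contradiction.
Undo y22 and try y22 = 0.
(y23) alone gives y23 = 1.
(y13') alone gives y13 = 0.
(y33') alone gives y33 = 0.
(y32) alone gives y32 = 1.
(y12') alone gives y12 = 0.
(y42') alone gives y42 = 0.
(y43) alone gives y43 = 1.
But (y43') is also a unit clause — contradiction.
Neither y22 = 1 nor y22 = 0 works.
Neither y11 = 1 nor y11 = 0 works.
No assignment satisfies every clause.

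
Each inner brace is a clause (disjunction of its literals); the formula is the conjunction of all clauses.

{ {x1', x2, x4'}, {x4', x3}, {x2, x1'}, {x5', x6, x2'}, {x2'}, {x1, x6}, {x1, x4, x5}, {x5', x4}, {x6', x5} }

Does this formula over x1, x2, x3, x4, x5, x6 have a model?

Satisfiable

From the singleton clause (x2'), x2 = 0.
From the singleton clause (x1'), x1 = 0.
From the singleton clause (x6), x6 = 1.
From the singleton clause (x5), x5 = 1.
From the singleton clause (x4), x4 = 1.
From the singleton clause (x3), x3 = 1.
This assignment satisfies each clause.
A satisfying assignment: x1: 0; x2: 0; x3: 1; x4: 1; x5: 1; x6: 1.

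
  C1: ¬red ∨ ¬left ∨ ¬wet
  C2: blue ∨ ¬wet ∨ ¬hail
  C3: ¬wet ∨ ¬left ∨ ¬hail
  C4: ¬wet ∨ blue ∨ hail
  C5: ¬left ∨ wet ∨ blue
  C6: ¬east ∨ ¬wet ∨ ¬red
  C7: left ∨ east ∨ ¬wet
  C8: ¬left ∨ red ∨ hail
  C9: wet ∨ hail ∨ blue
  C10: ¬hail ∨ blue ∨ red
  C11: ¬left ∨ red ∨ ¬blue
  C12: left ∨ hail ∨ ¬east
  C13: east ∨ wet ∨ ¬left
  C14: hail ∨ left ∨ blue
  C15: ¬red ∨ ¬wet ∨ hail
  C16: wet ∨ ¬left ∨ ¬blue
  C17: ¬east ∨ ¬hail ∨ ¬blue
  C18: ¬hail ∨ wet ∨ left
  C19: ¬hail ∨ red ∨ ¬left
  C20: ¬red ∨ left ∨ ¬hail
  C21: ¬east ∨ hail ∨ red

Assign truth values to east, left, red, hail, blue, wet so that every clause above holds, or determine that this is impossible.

east ↦ False; left ↦ False; red ↦ False; hail ↦ False; blue ↦ True; wet ↦ False

Branch on red: set red = False.
Branch on left: set left = False.
Branch on east: set east = False.
Unit clause (¬wet) forces wet = False.
Unit clause (¬hail) forces hail = False.
Unit clause (blue) forces blue = True.
This assignment satisfies each clause.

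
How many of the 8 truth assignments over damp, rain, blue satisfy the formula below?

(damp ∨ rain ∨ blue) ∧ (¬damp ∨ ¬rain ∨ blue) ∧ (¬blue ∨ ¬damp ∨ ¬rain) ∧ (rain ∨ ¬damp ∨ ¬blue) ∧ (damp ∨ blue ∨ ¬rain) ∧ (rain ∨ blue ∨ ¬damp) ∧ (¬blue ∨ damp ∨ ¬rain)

1

There are 2^3 = 8 truth assignments over (damp, rain, blue).
Split on damp. With damp = True, the clauses containing damp are satisfied and ¬damp drops from the rest; 0 of the 2^2 = 4 assignments to the other variables satisfy what remains.
With damp = False, by the same count on the reduced clause set, 1 assignment works.
(One model: damp=F, rain=F, blue=T.)
Total: 0 + 1 = 1.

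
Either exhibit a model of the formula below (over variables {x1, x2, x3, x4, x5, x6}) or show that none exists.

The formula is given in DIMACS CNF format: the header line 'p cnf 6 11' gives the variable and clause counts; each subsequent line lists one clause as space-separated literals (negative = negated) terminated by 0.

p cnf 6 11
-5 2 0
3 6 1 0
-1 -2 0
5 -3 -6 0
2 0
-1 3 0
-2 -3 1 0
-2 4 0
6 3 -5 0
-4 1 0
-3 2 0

(x2) alone gives x2 = True.
(¬x1) alone gives x1 = False.
(¬x3) alone gives x3 = False.
(x6) alone gives x6 = True.
(x4) alone gives x4 = True.
Now (¬x4) is unsatisfied and unit — conflict.

UNSATISFIABLE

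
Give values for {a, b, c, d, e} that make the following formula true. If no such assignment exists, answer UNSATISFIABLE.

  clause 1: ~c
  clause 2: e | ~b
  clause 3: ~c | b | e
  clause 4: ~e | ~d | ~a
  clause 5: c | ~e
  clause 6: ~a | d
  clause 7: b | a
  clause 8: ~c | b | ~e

a=1, b=0, c=0, d=1, e=0

From the singleton clause (~c), c = 0.
From the singleton clause (~e), e = 0.
From the singleton clause (~b), b = 0.
From the singleton clause (a), a = 1.
From the singleton clause (d), d = 1.
All clauses are satisfied.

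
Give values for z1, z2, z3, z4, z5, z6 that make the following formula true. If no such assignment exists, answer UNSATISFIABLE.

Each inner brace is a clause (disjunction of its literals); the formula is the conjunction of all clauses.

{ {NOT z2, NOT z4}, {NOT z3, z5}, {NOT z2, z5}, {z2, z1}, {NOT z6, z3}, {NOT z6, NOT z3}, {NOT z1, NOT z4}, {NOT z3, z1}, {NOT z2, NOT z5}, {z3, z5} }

Suppose z2 = false.
The clause (z1) is unit, so z1 = true.
The clause (NOT z4) is unit, so z4 = false.
Suppose z3 = true.
The clause (z5) is unit, so z5 = true.
The clause (NOT z6) is unit, so z6 = false.
This assignment satisfies each clause.

z1: true, z2: false, z3: true, z4: false, z5: true, z6: false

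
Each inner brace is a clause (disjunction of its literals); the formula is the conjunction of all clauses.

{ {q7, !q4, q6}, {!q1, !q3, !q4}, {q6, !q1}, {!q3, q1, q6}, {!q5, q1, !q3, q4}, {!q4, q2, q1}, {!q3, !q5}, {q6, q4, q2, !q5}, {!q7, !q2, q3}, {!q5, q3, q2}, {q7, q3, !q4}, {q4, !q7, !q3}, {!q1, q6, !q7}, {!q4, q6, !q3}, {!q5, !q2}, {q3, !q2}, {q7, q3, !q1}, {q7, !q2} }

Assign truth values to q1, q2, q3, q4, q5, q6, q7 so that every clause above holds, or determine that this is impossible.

Suppose q6 = false.
Unit clause (!q1) forces q1 = false.
Unit clause (!q3) forces q3 = false.
Unit clause (!q2) forces q2 = false.
Unit clause (!q4) forces q4 = false.
Unit clause (!q5) forces q5 = false.
Every clause is now satisfied; q7 is unconstrained.

q1 ↦ false, q2 ↦ false, q3 ↦ false, q4 ↦ false, q5 ↦ false, q6 ↦ false, q7 ↦ false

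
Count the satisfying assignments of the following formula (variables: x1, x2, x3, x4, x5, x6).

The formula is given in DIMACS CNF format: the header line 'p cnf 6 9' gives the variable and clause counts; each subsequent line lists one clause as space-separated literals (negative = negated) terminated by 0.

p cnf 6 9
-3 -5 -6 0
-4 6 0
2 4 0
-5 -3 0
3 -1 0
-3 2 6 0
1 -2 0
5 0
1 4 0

1

There are 2^6 = 64 truth assignments over (x1, x2, x3, x4, x5, x6).
Split on x6. With x6 = True, the clauses containing x6 are satisfied and ¬x6 drops from the rest; 1 of the 2^5 = 32 assignments to the other variables satisfy what remains.
With x6 = False, by the same count on the reduced clause set, 0 assignments work.
(One model: x1=F, x2=F, x3=F, x4=T, x5=T, x6=T.)
Total: 1 + 0 = 1.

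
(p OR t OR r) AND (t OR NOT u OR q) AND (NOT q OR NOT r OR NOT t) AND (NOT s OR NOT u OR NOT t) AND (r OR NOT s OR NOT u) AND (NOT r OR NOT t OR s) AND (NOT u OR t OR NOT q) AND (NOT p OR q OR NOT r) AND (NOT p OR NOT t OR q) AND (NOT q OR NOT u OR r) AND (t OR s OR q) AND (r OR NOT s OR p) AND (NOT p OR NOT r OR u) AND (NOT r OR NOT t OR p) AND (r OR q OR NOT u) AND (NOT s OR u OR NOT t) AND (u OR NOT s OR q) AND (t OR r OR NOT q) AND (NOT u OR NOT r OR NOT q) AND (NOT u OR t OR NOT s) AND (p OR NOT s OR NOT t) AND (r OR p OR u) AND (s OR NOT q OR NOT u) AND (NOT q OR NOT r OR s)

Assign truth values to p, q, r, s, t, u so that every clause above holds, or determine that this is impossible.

Case p = true:
Case q = true:
Case r = false:
The clause (NOT u) is unit, so u = false.
The clause (t) is unit, so t = true.
The clause (NOT s) is unit, so s = false.
All clauses are satisfied.

p ↦ true,  q ↦ true,  r ↦ false,  s ↦ false,  t ↦ true,  u ↦ false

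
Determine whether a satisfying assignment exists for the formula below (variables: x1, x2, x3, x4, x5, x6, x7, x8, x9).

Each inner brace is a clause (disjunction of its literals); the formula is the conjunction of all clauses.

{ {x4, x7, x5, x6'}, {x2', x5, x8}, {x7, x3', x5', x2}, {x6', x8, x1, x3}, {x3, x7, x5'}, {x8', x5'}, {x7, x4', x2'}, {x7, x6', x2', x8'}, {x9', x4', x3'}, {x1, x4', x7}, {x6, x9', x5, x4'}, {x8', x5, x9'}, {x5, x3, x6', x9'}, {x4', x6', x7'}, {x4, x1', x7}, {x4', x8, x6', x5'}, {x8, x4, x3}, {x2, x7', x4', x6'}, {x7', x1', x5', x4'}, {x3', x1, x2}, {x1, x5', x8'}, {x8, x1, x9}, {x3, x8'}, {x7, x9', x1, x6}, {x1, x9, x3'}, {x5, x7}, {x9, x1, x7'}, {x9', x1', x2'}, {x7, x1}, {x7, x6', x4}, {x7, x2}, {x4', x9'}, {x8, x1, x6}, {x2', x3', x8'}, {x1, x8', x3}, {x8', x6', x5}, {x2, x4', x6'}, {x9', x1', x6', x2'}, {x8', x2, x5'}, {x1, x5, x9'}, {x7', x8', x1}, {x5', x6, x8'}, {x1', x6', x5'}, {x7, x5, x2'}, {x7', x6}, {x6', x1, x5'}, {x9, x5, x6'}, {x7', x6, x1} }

Satisfiable

Try x8 = 0.
Try x2 = 0.
(x7) alone gives x7 = 1.
(x6) alone gives x6 = 1.
(x4') alone gives x4 = 0.
(x3) alone gives x3 = 1.
(x1) alone gives x1 = 1.
(x5') alone gives x5 = 0.
(x9) alone gives x9 = 1.
Every clause now holds.
A satisfying assignment: x1: 1; x2: 0; x3: 1; x4: 0; x5: 0; x6: 1; x7: 1; x8: 0; x9: 1.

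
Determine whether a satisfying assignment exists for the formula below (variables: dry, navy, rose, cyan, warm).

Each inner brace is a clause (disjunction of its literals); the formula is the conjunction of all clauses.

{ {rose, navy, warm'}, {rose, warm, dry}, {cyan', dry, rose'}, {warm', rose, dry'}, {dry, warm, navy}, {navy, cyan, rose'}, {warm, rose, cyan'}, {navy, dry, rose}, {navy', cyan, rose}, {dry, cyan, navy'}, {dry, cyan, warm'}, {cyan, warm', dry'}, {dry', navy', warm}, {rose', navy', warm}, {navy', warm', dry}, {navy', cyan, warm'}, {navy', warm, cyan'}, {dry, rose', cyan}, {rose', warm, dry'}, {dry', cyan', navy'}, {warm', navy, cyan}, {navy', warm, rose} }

Try rose = 1.
Try cyan = 1.
From the singleton clause (dry), dry = 1.
From the singleton clause (warm), warm = 1.
From the singleton clause (navy'), navy = 0.
This assignment satisfies each clause.
A satisfying assignment: dry=1; navy=0; rose=1; cyan=1; warm=1.

Yes, satisfiable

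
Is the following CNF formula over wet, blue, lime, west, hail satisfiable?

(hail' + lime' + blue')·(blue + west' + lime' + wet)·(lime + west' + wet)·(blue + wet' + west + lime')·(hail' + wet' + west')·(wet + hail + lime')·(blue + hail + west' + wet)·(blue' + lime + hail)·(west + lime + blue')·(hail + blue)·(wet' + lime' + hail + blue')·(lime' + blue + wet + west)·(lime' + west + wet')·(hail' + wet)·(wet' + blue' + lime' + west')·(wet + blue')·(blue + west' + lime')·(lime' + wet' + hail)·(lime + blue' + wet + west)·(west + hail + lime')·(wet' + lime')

Satisfiable

Try hail = 1.
From the singleton clause (wet), wet = 1.
From the singleton clause (west'), west = 0.
From the singleton clause (lime'), lime = 0.
From the singleton clause (blue'), blue = 0.
This assignment satisfies each clause.
A satisfying assignment: wet: 1, blue: 0, lime: 0, west: 0, hail: 1.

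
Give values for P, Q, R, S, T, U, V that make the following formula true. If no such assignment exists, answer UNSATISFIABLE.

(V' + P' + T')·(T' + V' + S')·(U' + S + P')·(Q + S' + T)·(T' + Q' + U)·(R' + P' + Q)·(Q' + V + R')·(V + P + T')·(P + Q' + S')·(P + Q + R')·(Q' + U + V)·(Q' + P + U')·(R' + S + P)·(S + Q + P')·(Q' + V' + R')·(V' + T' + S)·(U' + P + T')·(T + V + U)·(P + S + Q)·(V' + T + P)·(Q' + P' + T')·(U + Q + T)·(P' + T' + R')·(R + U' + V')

P: 1; Q: 1; R: 0; S: 1; T: 0; U: 1; V: 0

Branch on V: set V = 0.
Branch on Q: set Q = 1.
The clause (R') is unit, so R = 0.
The clause (U) is unit, so U = 1.
The clause (P) is unit, so P = 1.
The clause (S) is unit, so S = 1.
The clause (T') is unit, so T = 0.
All clauses are satisfied.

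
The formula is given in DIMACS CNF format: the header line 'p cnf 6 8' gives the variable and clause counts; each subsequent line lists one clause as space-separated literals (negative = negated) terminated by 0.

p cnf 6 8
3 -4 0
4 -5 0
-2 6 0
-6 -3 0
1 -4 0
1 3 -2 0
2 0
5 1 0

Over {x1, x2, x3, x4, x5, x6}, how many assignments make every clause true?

1

There are 2^6 = 64 truth assignments over (x1, x2, x3, x4, x5, x6).
Split on x2. With x2 = True, the clauses containing x2 are satisfied and ¬x2 drops from the rest; 1 of the 2^5 = 32 assignments to the other variables satisfy what remains.
With x2 = False, by the same count on the reduced clause set, 0 assignments work.
(One model: x1=T, x2=T, x3=F, x4=F, x5=F, x6=T.)
Total: 1 + 0 = 1.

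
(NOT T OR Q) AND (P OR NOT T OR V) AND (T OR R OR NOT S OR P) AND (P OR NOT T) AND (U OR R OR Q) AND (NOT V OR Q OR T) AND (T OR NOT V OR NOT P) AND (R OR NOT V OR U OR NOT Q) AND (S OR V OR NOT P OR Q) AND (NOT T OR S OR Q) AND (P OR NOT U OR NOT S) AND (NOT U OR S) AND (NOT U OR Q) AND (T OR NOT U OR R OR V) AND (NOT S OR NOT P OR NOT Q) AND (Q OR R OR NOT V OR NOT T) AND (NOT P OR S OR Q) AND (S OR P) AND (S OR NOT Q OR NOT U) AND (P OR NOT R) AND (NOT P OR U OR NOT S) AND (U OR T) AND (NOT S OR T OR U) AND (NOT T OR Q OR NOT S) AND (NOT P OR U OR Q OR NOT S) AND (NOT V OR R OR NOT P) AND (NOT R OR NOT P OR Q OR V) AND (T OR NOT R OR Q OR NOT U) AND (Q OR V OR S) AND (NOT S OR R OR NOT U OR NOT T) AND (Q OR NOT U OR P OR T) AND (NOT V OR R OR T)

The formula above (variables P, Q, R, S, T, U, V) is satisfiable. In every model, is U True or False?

Suppose U = true.
The clause (S) is unit, so S = true.
The clause (P) is unit, so P = true.
The clause (Q) is unit, so Q = true.
That conflicts with the unit clause (NOT Q).
So every satisfying assignment has U = False.

False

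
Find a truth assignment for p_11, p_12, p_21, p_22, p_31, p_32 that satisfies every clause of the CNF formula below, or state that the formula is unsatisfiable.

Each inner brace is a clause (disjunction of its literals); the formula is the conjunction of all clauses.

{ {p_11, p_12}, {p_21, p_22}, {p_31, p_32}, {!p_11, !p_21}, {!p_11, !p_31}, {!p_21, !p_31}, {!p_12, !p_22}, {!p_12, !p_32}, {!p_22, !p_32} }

Branch on p_11: set p_11 = true.
The clause (!p_21) is unit, so p_21 = false.
The clause (p_22) is unit, so p_22 = true.
The clause (!p_31) is unit, so p_31 = false.
The clause (p_32) is unit, so p_32 = true.
But (!p_32) is also a unit clause — contradiction.
That branch fails; take p_11 = false instead.
The clause (p_12) is unit, so p_12 = true.
The clause (!p_22) is unit, so p_22 = false.
The clause (p_21) is unit, so p_21 = true.
The clause (!p_31) is unit, so p_31 = false.
The clause (p_32) is unit, so p_32 = true.
But (!p_32) is also a unit clause — contradiction.
Either choice for p_11 ends in contradiction.

UNSATISFIABLE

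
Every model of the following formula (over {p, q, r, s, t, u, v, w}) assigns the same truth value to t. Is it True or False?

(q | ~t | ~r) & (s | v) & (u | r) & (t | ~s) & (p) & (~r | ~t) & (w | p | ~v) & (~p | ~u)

False

Suppose t = 1.
Unit clause (p) forces p = 1.
Unit clause (~r) forces r = 0.
Unit clause (u) forces u = 1.
But (~u) is also a unit clause — contradiction.
So every satisfying assignment has t = False.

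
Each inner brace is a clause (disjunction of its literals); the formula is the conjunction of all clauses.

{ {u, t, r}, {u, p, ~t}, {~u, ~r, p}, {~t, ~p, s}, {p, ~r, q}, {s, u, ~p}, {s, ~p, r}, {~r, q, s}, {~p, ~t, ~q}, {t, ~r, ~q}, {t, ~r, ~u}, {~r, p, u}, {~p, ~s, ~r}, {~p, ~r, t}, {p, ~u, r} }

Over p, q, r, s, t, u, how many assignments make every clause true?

4

There are 2^6 = 64 truth assignments over (p, q, r, s, t, u).
Split on p. With p = 1, the clauses containing p are satisfied and ~p drops from the rest; 4 of the 2^5 = 32 assignments to the other variables satisfy what remains.
With p = 0, by the same count on the reduced clause set, 0 assignments work.
(One model: p=T, q=F, r=F, s=T, t=F, u=T.)
Total: 4 + 0 = 4.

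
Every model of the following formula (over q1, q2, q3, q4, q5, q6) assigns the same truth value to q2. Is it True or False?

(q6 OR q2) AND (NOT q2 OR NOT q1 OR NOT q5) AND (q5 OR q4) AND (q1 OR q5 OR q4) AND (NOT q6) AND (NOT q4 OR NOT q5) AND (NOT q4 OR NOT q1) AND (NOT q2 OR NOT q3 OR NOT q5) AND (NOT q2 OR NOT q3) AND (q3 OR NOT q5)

Suppose q2 = false.
(q6) alone gives q6 = true.
Now (NOT q6) is unsatisfied and unit — conflict.
So every satisfying assignment has q2 = True.

True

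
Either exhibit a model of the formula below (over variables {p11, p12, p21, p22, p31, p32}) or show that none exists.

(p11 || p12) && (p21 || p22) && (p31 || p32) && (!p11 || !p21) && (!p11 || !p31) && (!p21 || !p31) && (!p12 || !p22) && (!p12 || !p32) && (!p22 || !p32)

Case p11 = true:
The clause (!p21) is unit, so p21 = false.
The clause (p22) is unit, so p22 = true.
The clause (!p31) is unit, so p31 = false.
The clause (p32) is unit, so p32 = true.
Now (!p32) is unsatisfied and unit — conflict.
That branch fails; take p11 = false instead.
The clause (p12) is unit, so p12 = true.
The clause (!p22) is unit, so p22 = false.
The clause (p21) is unit, so p21 = true.
The clause (!p31) is unit, so p31 = false.
The clause (p32) is unit, so p32 = true.
Now (!p32) is unsatisfied and unit — conflict.
Both values of p11 lead to a conflict.

UNSATISFIABLE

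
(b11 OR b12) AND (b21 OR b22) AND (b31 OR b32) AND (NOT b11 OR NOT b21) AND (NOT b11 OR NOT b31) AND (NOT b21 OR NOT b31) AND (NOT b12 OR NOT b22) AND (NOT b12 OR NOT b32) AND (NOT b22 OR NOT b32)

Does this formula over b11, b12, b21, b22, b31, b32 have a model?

Branch on b11: set b11 = true.
(NOT b21) alone gives b21 = false.
(b22) alone gives b22 = true.
(NOT b31) alone gives b31 = false.
(b32) alone gives b32 = true.
But (NOT b32) is also a unit clause — contradiction.
Backtrack on b11: now try b11 = false.
(b12) alone gives b12 = true.
(NOT b22) alone gives b22 = false.
(b21) alone gives b21 = true.
(NOT b31) alone gives b31 = false.
(b32) alone gives b32 = true.
But (NOT b32) is also a unit clause — contradiction.
Either choice for b11 ends in contradiction.
No assignment satisfies every clause.

No, unsatisfiable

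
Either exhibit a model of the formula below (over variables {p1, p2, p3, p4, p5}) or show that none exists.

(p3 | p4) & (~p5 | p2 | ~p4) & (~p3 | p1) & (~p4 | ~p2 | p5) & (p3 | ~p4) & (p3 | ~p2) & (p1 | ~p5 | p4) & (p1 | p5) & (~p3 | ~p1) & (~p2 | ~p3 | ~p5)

UNSATISFIABLE

Case p3 = 1:
Unit clause (p1) forces p1 = 1.
Now (~p1) is unsatisfied and unit — conflict.
That branch fails; take p3 = 0 instead.
Unit clause (p4) forces p4 = 1.
Now (~p4) is unsatisfied and unit — conflict.
Both values of p3 lead to a conflict.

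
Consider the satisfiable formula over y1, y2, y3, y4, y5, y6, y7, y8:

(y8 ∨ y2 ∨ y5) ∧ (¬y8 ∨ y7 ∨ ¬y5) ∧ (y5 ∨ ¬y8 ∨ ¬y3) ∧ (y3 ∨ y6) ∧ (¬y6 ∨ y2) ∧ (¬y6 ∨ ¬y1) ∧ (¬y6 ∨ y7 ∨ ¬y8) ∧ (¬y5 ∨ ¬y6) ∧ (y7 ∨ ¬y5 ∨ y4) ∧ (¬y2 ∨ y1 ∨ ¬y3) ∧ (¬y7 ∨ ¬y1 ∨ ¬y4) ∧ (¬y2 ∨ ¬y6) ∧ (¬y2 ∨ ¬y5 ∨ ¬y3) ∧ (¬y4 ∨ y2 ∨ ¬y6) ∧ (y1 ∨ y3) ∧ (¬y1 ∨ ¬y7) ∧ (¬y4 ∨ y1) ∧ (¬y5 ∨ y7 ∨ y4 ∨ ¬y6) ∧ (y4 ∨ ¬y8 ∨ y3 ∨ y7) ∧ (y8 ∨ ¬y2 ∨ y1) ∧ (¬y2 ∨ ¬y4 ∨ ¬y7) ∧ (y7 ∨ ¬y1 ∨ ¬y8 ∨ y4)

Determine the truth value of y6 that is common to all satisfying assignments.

Suppose y6 = True.
(y2) alone gives y2 = True.
Now (¬y2) is unsatisfied and unit — conflict.
So every satisfying assignment has y6 = False.

False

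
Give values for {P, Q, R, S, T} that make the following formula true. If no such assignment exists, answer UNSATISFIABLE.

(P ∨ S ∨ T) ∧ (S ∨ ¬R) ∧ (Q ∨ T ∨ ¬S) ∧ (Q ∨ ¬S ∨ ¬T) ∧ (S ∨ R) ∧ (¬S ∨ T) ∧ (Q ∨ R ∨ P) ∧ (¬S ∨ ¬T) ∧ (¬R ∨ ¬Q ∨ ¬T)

Try S = True.
The clause (T) is unit, so T = True.
That conflicts with the unit clause (¬T).
That branch fails; take S = False instead.
The clause (¬R) is unit, so R = False.
That conflicts with the unit clause (R).
Both values of S lead to a conflict.

UNSATISFIABLE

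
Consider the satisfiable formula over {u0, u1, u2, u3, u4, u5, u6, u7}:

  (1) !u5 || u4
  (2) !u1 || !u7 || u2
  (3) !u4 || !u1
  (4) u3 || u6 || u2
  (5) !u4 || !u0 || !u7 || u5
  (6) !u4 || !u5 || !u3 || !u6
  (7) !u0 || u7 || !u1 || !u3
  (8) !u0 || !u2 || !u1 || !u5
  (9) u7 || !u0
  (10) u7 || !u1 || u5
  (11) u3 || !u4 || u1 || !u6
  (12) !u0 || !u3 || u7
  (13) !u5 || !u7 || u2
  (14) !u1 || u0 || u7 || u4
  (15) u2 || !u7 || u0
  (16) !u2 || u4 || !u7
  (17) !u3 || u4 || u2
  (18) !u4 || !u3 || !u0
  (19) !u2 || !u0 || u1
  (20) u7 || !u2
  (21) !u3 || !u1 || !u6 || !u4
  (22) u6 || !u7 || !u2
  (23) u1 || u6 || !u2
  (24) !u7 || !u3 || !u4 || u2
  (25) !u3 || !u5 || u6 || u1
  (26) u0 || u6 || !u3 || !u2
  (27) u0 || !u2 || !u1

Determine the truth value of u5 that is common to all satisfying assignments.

False

Suppose u5 = true.
(u4) alone gives u4 = true.
(!u1) alone gives u1 = false.
Suppose u3 = false.
(!u6) alone gives u6 = false.
(u2) alone gives u2 = true.
That conflicts with the unit clause (!u2).
Undo u3 and try u3 = true.
(!u6) alone gives u6 = false.
That conflicts with the unit clause (u6).
Both values of u3 lead to a conflict.
So every satisfying assignment has u5 = False.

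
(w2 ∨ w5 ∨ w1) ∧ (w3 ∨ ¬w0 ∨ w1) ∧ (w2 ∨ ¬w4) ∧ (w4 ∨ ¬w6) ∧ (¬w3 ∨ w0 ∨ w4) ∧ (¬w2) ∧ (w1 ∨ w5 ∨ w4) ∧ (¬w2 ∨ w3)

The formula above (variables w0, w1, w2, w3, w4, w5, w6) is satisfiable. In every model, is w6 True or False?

Suppose w6 = True.
From the singleton clause (w4), w4 = True.
From the singleton clause (w2), w2 = True.
But (¬w2) is also a unit clause — contradiction.
So every satisfying assignment has w6 = False.

False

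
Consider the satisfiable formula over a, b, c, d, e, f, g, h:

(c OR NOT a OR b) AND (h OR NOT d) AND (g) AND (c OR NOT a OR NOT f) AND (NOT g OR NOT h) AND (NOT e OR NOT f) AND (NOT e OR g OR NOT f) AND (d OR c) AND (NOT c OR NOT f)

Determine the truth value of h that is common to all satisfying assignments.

False

Suppose h = true.
(g) alone gives g = true.
But (NOT g) is also a unit clause — contradiction.
So every satisfying assignment has h = False.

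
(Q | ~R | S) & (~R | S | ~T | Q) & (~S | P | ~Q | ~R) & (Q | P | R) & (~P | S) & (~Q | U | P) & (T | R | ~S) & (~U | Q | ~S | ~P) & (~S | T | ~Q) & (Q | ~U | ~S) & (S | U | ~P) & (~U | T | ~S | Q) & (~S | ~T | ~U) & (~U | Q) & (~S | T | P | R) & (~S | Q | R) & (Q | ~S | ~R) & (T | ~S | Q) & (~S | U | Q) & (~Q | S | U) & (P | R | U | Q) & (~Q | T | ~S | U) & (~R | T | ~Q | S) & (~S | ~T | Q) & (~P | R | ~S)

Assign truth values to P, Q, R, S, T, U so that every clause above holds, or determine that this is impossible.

P=0; Q=1; R=0; S=0; T=1; U=1

Try P = 0.
Try Q = 1.
The clause (U) is unit, so U = 1.
Try S = 0.
Try R = 0.
No clause remains; T is free.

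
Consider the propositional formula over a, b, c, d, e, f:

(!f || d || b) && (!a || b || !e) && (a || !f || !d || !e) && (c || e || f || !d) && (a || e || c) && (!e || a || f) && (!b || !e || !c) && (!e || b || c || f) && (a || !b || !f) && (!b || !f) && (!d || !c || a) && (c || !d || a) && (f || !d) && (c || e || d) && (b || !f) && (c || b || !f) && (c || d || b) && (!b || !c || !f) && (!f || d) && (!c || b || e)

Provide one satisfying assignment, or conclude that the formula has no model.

a ↦ true, b ↦ true, c ↦ false, d ↦ false, e ↦ true, f ↦ false

Branch on b: set b = true.
The clause (!f) is unit, so f = false.
The clause (!d) is unit, so d = false.
Branch on e: set e = true.
The clause (a) is unit, so a = true.
The clause (!c) is unit, so c = false.
All clauses are satisfied.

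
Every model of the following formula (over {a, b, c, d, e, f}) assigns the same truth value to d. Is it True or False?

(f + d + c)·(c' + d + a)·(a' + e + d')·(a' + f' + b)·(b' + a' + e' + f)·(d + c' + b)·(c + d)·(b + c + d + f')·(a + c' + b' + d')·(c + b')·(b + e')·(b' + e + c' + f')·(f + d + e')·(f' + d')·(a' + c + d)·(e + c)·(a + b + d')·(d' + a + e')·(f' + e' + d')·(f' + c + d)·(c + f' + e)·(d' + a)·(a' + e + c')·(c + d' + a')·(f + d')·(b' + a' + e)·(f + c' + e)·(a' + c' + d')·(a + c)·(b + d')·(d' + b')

Suppose d = 1.
(f') alone gives f = 0.
That conflicts with the unit clause (f).
So every satisfying assignment has d = False.

False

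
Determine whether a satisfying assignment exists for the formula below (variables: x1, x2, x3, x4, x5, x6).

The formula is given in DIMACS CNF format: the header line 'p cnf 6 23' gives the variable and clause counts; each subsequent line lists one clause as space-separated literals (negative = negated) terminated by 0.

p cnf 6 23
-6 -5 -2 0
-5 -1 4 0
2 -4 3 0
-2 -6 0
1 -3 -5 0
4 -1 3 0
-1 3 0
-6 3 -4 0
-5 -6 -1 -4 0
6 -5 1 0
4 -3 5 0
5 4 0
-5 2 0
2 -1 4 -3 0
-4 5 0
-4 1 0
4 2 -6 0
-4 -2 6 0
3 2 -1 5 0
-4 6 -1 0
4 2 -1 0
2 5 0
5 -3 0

Try x2 = False.
From the singleton clause (¬x5), x5 = False.
Now (x5) is unsatisfied and unit — conflict.
That branch fails; take x2 = True instead.
From the singleton clause (¬x6), x6 = False.
From the singleton clause (¬x4), x4 = False.
From the singleton clause (x5), x5 = True.
From the singleton clause (¬x1), x1 = False.
Now (x1) is unsatisfied and unit — conflict.
Either choice for x2 ends in contradiction.
No assignment satisfies every clause.

Unsatisfiable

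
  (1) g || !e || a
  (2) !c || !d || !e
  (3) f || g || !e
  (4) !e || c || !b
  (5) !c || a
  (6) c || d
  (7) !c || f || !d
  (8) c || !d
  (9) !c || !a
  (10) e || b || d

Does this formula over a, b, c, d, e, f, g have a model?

Suppose c = false.
From the singleton clause (d), d = true.
Now (!d) is unsatisfied and unit — conflict.
That branch fails; take c = true instead.
From the singleton clause (a), a = true.
Now (!a) is unsatisfied and unit — conflict.
Neither c = true nor c = false works.
No assignment satisfies every clause.

No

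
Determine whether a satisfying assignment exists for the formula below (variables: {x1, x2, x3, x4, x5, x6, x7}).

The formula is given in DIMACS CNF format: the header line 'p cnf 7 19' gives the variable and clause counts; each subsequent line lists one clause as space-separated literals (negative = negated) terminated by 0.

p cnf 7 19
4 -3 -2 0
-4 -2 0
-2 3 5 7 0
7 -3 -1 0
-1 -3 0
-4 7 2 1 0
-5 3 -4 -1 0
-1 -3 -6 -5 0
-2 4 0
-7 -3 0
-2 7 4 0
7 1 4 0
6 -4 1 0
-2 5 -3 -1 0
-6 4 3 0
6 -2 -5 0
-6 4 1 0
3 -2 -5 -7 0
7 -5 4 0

Suppose x4 = False.
(¬x2) alone gives x2 = False.
Suppose x1 = False.
(x7) alone gives x7 = True.
(¬x3) alone gives x3 = False.
(¬x6) alone gives x6 = False.
Every clause is now satisfied; x5 is unconstrained.
A satisfying assignment: x1 ↦ False,  x2 ↦ False,  x3 ↦ False,  x4 ↦ False,  x5 ↦ True,  x6 ↦ False,  x7 ↦ True.

Satisfiable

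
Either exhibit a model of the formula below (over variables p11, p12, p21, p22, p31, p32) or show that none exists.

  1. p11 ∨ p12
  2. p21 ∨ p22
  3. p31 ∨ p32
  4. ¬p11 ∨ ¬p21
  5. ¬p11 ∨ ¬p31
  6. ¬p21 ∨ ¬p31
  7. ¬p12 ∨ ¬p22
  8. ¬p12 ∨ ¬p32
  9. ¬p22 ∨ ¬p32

UNSATISFIABLE

Try p11 = True.
The clause (¬p21) is unit, so p21 = False.
The clause (p22) is unit, so p22 = True.
The clause (¬p31) is unit, so p31 = False.
The clause (p32) is unit, so p32 = True.
But (¬p32) is also a unit clause — contradiction.
Undo p11 and try p11 = False.
The clause (p12) is unit, so p12 = True.
The clause (¬p22) is unit, so p22 = False.
The clause (p21) is unit, so p21 = True.
The clause (¬p31) is unit, so p31 = False.
The clause (p32) is unit, so p32 = True.
But (¬p32) is also a unit clause — contradiction.
Neither p11 = True nor p11 = False works.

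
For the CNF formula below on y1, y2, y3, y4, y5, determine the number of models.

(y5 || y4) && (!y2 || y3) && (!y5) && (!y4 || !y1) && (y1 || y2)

There are 2^5 = 32 truth assignments over (y1, y2, y3, y4, y5).
Split on y5. With y5 = true, the clauses containing y5 are satisfied and !y5 drops from the rest; 0 of the 2^4 = 16 assignments to the other variables satisfy what remains.
With y5 = false, by the same count on the reduced clause set, 1 assignment works.
(One model: y1=F, y2=T, y3=T, y4=T, y5=F.)
Total: 0 + 1 = 1.

1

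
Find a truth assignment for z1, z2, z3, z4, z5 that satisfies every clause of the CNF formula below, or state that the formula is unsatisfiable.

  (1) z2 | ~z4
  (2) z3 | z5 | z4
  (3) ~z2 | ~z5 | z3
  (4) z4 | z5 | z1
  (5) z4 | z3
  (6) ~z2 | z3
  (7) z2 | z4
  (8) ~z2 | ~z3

UNSATISFIABLE

Branch on z2: set z2 = 1.
(z3) alone gives z3 = 1.
That conflicts with the unit clause (~z3).
So z2 must be the other value — set z2 = 0.
(~z4) alone gives z4 = 0.
That conflicts with the unit clause (z4).
Both values of z2 lead to a conflict.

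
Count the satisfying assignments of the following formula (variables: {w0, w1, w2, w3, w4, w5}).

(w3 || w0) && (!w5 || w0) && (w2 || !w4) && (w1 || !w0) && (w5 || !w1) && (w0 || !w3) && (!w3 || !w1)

3

There are 2^6 = 64 truth assignments over (w0, w1, w2, w3, w4, w5).
Split on w0. With w0 = true, the clauses containing w0 are satisfied and !w0 drops from the rest; 3 of the 2^5 = 32 assignments to the other variables satisfy what remains.
With w0 = false, by the same count on the reduced clause set, 0 assignments work.
Total: 3 + 0 = 3.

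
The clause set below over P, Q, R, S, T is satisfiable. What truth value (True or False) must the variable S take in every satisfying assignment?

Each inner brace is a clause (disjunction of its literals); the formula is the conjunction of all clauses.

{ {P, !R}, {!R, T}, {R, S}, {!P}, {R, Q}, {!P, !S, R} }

True

Suppose S = false.
From the singleton clause (R), R = true.
From the singleton clause (P), P = true.
But (!P) is also a unit clause — contradiction.
So every satisfying assignment has S = True.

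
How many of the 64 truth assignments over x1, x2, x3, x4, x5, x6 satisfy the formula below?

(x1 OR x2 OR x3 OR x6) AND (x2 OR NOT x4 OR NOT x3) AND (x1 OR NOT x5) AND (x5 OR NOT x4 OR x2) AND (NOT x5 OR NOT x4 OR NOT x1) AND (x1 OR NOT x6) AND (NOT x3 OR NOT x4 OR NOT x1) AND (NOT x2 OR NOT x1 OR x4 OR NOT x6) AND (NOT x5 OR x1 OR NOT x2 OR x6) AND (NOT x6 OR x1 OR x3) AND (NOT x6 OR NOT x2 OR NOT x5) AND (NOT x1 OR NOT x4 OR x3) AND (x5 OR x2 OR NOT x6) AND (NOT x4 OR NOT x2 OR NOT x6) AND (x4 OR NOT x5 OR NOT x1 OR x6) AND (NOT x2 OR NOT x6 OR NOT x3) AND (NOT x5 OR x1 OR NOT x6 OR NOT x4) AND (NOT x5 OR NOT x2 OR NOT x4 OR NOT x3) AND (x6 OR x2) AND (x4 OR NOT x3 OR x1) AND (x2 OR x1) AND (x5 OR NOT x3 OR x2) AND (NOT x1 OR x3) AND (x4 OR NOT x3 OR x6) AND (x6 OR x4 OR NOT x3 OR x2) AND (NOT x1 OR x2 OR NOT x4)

4

There are 2^6 = 64 truth assignments over (x1, x2, x3, x4, x5, x6).
Split on x4. With x4 = true, the clauses containing x4 are satisfied and NOT x4 drops from the rest; 2 of the 2^5 = 32 assignments to the other variables satisfy what remains.
With x4 = false, by the same count on the reduced clause set, 2 assignments work.
Total: 2 + 2 = 4.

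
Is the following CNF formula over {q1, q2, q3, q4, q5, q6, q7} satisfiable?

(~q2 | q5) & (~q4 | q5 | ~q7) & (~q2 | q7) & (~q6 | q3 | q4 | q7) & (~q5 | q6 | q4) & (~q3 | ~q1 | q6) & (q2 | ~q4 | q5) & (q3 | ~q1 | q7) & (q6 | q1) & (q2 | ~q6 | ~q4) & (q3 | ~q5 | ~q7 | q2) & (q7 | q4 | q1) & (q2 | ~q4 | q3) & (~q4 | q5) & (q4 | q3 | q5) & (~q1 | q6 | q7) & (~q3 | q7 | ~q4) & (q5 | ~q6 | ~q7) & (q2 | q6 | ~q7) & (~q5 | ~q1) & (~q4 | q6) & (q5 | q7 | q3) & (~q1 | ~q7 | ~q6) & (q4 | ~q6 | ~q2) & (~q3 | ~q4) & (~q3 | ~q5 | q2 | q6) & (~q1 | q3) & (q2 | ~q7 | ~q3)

Satisfiable

Branch on q2: set q2 = 1.
From the singleton clause (q5), q5 = 1.
From the singleton clause (q7), q7 = 1.
From the singleton clause (~q1), q1 = 0.
From the singleton clause (q6), q6 = 1.
From the singleton clause (q4), q4 = 1.
From the singleton clause (~q3), q3 = 0.
This assignment satisfies each clause.
A satisfying assignment: q1 ↦ 0,  q2 ↦ 1,  q3 ↦ 0,  q4 ↦ 1,  q5 ↦ 1,  q6 ↦ 1,  q7 ↦ 1.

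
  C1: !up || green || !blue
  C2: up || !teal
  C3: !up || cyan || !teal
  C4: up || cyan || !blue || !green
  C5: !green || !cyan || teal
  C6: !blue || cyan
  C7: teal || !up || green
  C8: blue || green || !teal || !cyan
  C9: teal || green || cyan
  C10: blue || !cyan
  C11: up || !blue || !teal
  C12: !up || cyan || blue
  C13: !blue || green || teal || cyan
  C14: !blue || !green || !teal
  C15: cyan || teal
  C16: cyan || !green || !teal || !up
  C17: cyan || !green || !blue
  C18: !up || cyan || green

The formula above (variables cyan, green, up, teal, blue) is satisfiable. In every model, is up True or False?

Suppose up = true.
Try green = true.
Try cyan = true.
From the singleton clause (teal), teal = true.
From the singleton clause (blue), blue = true.
But (!blue) is also a unit clause — contradiction.
So cyan must be the other value — set cyan = false.
From the singleton clause (!teal), teal = false.
But (teal) is also a unit clause — contradiction.
Either choice for cyan ends in contradiction.
So green must be the other value — set green = false.
From the singleton clause (!blue), blue = false.
From the singleton clause (teal), teal = true.
From the singleton clause (cyan), cyan = true.
But (!cyan) is also a unit clause — contradiction.
Either choice for green ends in contradiction.
So every satisfying assignment has up = False.

False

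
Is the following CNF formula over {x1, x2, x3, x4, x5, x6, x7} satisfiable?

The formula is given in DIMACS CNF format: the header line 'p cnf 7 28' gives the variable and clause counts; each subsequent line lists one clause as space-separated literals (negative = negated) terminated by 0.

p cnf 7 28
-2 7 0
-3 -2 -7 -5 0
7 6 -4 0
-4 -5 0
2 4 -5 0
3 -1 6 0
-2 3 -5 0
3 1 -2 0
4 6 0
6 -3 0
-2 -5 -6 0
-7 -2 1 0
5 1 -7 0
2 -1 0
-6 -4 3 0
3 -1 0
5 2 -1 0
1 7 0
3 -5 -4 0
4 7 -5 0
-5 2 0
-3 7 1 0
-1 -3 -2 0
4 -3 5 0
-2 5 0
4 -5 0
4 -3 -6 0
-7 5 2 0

Branch on x2: set x2 = False.
The clause (¬x1) is unit, so x1 = False.
The clause (x7) is unit, so x7 = True.
The clause (x5) is unit, so x5 = True.
Now (¬x5) is unsatisfied and unit — conflict.
So x2 must be the other value — set x2 = True.
The clause (x7) is unit, so x7 = True.
The clause (x1) is unit, so x1 = True.
The clause (x3) is unit, so x3 = True.
Now (¬x3) is unsatisfied and unit — conflict.
Either choice for x2 ends in contradiction.
No assignment satisfies every clause.

No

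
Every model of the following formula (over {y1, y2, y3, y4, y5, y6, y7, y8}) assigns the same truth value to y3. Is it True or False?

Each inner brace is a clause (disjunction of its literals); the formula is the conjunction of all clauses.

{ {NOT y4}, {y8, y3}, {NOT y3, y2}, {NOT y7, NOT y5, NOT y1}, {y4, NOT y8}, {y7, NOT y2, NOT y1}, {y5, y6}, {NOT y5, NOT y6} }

Suppose y3 = false.
(NOT y4) alone gives y4 = false.
(y8) alone gives y8 = true.
That conflicts with the unit clause (NOT y8).
So every satisfying assignment has y3 = True.

True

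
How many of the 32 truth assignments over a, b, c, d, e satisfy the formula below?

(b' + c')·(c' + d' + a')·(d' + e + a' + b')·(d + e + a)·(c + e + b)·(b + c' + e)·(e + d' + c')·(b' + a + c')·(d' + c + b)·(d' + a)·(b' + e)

7

There are 2^5 = 32 truth assignments over (a, b, c, d, e).
Split on d. With d = 1, the clauses containing d are satisfied and d' drops from the rest; 1 of the 2^4 = 16 assignments to the other variables satisfy what remains.
With d = 0, by the same count on the reduced clause set, 6 assignments work.
Total: 1 + 6 = 7.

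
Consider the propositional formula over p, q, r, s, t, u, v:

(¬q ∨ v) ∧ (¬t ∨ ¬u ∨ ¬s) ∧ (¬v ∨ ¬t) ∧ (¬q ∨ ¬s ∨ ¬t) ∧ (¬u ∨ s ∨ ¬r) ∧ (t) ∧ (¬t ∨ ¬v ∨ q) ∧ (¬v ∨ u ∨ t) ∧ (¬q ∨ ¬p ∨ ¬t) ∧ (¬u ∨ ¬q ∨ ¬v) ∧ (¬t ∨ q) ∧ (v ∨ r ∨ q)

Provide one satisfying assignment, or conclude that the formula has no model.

(t) alone gives t = True.
(¬v) alone gives v = False.
(¬q) alone gives q = False.
Now (q) is unsatisfied and unit — conflict.

UNSATISFIABLE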